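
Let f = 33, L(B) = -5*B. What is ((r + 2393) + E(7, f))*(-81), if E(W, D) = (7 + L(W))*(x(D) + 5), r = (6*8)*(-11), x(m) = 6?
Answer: -126117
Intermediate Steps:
r = -528 (r = 48*(-11) = -528)
E(W, D) = 77 - 55*W (E(W, D) = (7 - 5*W)*(6 + 5) = (7 - 5*W)*11 = 77 - 55*W)
((r + 2393) + E(7, f))*(-81) = ((-528 + 2393) + (77 - 55*7))*(-81) = (1865 + (77 - 385))*(-81) = (1865 - 308)*(-81) = 1557*(-81) = -126117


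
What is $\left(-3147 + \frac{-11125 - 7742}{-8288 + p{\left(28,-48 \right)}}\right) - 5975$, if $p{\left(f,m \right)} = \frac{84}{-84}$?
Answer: $- \frac{25197797}{2763} \approx -9119.7$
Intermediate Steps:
$p{\left(f,m \right)} = -1$ ($p{\left(f,m \right)} = 84 \left(- \frac{1}{84}\right) = -1$)
$\left(-3147 + \frac{-11125 - 7742}{-8288 + p{\left(28,-48 \right)}}\right) - 5975 = \left(-3147 + \frac{-11125 - 7742}{-8288 - 1}\right) - 5975 = \left(-3147 - \frac{18867}{-8289}\right) - 5975 = \left(-3147 - - \frac{6289}{2763}\right) - 5975 = \left(-3147 + \frac{6289}{2763}\right) - 5975 = - \frac{8688872}{2763} - 5975 = - \frac{25197797}{2763}$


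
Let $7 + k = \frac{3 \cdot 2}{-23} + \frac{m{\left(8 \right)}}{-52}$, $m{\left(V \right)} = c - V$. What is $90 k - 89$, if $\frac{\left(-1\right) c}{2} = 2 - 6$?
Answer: $- \frac{17077}{23} \approx -742.48$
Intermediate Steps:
$c = 8$ ($c = - 2 \left(2 - 6\right) = \left(-2\right) \left(-4\right) = 8$)
$m{\left(V \right)} = 8 - V$
$k = - \frac{167}{23}$ ($k = -7 + \left(\frac{3 \cdot 2}{-23} + \frac{8 - 8}{-52}\right) = -7 + \left(6 \left(- \frac{1}{23}\right) + \left(8 - 8\right) \left(- \frac{1}{52}\right)\right) = -7 + \left(- \frac{6}{23} + 0 \left(- \frac{1}{52}\right)\right) = -7 + \left(- \frac{6}{23} + 0\right) = -7 - \frac{6}{23} = - \frac{167}{23} \approx -7.2609$)
$90 k - 89 = 90 \left(- \frac{167}{23}\right) - 89 = - \frac{15030}{23} - 89 = - \frac{17077}{23}$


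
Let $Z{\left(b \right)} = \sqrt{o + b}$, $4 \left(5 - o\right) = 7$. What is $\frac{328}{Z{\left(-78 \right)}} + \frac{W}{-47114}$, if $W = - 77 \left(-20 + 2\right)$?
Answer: $- \frac{693}{23557} - \frac{656 i \sqrt{299}}{299} \approx -0.029418 - 37.937 i$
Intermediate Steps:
$o = \frac{13}{4}$ ($o = 5 - \frac{7}{4} = \frac{13}{4} \approx 3.25$)
$W = 1386$ ($W = \left(-77\right) \left(-18\right) = 1386$)
$Z{\left(b \right)} = \sqrt{\frac{13}{4} + b}$
$\frac{328}{Z{\left(-78 \right)}} + \frac{W}{-47114} = \frac{328}{\frac{1}{2} \sqrt{13 + 4 \left(-78\right)}} + \frac{1386}{-47114} = \frac{328}{\frac{1}{2} \sqrt{13 - 312}} + 1386 \left(- \frac{1}{47114}\right) = \frac{328}{\frac{1}{2} \sqrt{-299}} - \frac{693}{23557} = \frac{328}{\frac{1}{2} i \sqrt{299}} - \frac{693}{23557} = 328 \left(- \frac{2 i \sqrt{299}}{299}\right) - \frac{693}{23557} = - \frac{656 i \sqrt{299}}{299} - \frac{693}{23557} = - \frac{693}{23557} - \frac{656 i \sqrt{299}}{299}$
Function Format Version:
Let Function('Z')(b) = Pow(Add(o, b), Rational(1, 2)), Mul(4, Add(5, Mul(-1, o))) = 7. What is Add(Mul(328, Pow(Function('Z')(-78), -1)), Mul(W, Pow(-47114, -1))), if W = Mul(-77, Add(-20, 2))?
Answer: Add(Rational(-693, 23557), Mul(Rational(-656, 299), I, Pow(299, Rational(1, 2)))) ≈ Add(-0.029418, Mul(-37.937, I))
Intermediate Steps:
o = Rational(13, 4) (o = Add(5, Mul(Rational(-1, 4), 7)) = Add(5, Rational(-7, 4)) = Rational(13, 4) ≈ 3.2500)
W = 1386 (W = Mul(-77, -18) = 1386)
Function('Z')(b) = Pow(Add(Rational(13, 4), b), Rational(1, 2))
Add(Mul(328, Pow(Function('Z')(-78), -1)), Mul(W, Pow(-47114, -1))) = Add(Mul(328, Pow(Mul(Rational(1, 2), Pow(Add(13, Mul(4, -78)), Rational(1, 2))), -1)), Mul(1386, Pow(-47114, -1))) = Add(Mul(328, Pow(Mul(Rational(1, 2), Pow(Add(13, -312), Rational(1, 2))), -1)), Mul(1386, Rational(-1, 47114))) = Add(Mul(328, Pow(Mul(Rational(1, 2), Pow(-299, Rational(1, 2))), -1)), Rational(-693, 23557)) = Add(Mul(328, Pow(Mul(Rational(1, 2), Mul(I, Pow(299, Rational(1, 2)))), -1)), Rational(-693, 23557)) = Add(Mul(328, Pow(Mul(Rational(1, 2), I, Pow(299, Rational(1, 2))), -1)), Rational(-693, 23557)) = Add(Mul(328, Mul(Rational(-2, 299), I, Pow(299, Rational(1, 2)))), Rational(-693, 23557)) = Add(Mul(Rational(-656, 299), I, Pow(299, Rational(1, 2))), Rational(-693, 23557)) = Add(Rational(-693, 23557), Mul(Rational(-656, 299), I, Pow(299, Rational(1, 2))))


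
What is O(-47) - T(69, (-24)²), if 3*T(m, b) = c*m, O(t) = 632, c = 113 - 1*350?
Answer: 6083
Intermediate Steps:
c = -237 (c = 113 - 350 = -237)
T(m, b) = -79*m (T(m, b) = (-237*m)/3 = -79*m)
O(-47) - T(69, (-24)²) = 632 - (-79)*69 = 632 - 1*(-5451) = 632 + 5451 = 6083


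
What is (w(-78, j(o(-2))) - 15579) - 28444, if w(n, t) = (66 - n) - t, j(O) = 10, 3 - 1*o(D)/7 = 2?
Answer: -43889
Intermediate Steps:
o(D) = 7 (o(D) = 21 - 7*2 = 21 - 14 = 7)
w(n, t) = 66 - n - t
(w(-78, j(o(-2))) - 15579) - 28444 = ((66 - 1*(-78) - 1*10) - 15579) - 28444 = ((66 + 78 - 10) - 15579) - 28444 = (134 - 15579) - 28444 = -15445 - 28444 = -43889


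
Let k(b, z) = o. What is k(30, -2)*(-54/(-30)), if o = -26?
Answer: -234/5 ≈ -46.800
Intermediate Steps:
k(b, z) = -26
k(30, -2)*(-54/(-30)) = -(-1404)/(-30) = -(-1404)*(-1)/30 = -26*9/5 = -234/5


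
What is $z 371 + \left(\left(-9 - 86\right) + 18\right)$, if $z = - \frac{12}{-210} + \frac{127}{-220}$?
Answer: $- \frac{59393}{220} \approx -269.97$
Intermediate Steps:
$z = - \frac{801}{1540}$ ($z = \left(-12\right) \left(- \frac{1}{210}\right) + 127 \left(- \frac{1}{220}\right) = \frac{2}{35} - \frac{127}{220} = - \frac{801}{1540} \approx -0.52013$)
$z 371 + \left(\left(-9 - 86\right) + 18\right) = \left(- \frac{801}{1540}\right) 371 + \left(\left(-9 - 86\right) + 18\right) = - \frac{42453}{220} + \left(-95 + 18\right) = - \frac{42453}{220} - 77 = - \frac{59393}{220}$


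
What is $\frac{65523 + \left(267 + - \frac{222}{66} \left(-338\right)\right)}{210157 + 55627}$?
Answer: $\frac{184049}{730906} \approx 0.25181$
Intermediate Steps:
$\frac{65523 + \left(267 + - \frac{222}{66} \left(-338\right)\right)}{210157 + 55627} = \frac{65523 + \left(267 + \left(-222\right) \frac{1}{66} \left(-338\right)\right)}{265784} = \left(65523 + \left(267 - - \frac{12506}{11}\right)\right) \frac{1}{265784} = \left(65523 + \left(267 + \frac{12506}{11}\right)\right) \frac{1}{265784} = \left(65523 + \frac{15443}{11}\right) \frac{1}{265784} = \frac{736196}{11} \cdot \frac{1}{265784} = \frac{184049}{730906}$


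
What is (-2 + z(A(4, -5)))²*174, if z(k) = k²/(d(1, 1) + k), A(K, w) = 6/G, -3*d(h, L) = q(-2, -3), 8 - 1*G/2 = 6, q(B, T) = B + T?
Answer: 208887/722 ≈ 289.32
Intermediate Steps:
G = 4 (G = 16 - 2*6 = 16 - 12 = 4)
d(h, L) = 5/3 (d(h, L) = -(-2 - 3)/3 = -⅓*(-5) = 5/3)
A(K, w) = 3/2 (A(K, w) = 6/4 = 6*(¼) = 3/2)
z(k) = k²/(5/3 + k)
(-2 + z(A(4, -5)))²*174 = (-2 + 3*(3/2)²/(5 + 3*(3/2)))²*174 = (-2 + 3*(9/4)/(5 + 9/2))²*174 = (-2 + 3*(9/4)/(19/2))²*174 = (-2 + 3*(9/4)*(2/19))²*174 = (-2 + 27/38)²*174 = (-49/38)²*174 = (2401/1444)*174 = 208887/722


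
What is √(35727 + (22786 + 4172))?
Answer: 3*√6965 ≈ 250.37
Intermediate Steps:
√(35727 + (22786 + 4172)) = √(35727 + 26958) = √62685 = 3*√6965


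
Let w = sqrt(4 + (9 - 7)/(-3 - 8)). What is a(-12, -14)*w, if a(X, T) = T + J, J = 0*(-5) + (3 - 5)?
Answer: -16*sqrt(462)/11 ≈ -31.264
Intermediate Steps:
J = -2 (J = 0 - 2 = -2)
a(X, T) = -2 + T (a(X, T) = T - 2 = -2 + T)
w = sqrt(462)/11 (w = sqrt(4 + 2/(-11)) = sqrt(4 + 2*(-1/11)) = sqrt(4 - 2/11) = sqrt(42/11) = sqrt(462)/11 ≈ 1.9540)
a(-12, -14)*w = (-2 - 14)*(sqrt(462)/11) = -16*sqrt(462)/11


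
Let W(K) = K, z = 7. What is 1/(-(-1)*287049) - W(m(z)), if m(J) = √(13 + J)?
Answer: 1/287049 - 2*√5 ≈ -4.4721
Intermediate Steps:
1/(-(-1)*287049) - W(m(z)) = 1/(-(-1)*287049) - √(13 + 7) = 1/(-1*(-287049)) - √20 = 1/287049 - 2*√5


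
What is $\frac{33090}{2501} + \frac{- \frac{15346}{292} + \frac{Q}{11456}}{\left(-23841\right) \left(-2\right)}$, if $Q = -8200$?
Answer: $\frac{54974233204829}{4155399455184} \approx 13.23$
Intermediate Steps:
$\frac{33090}{2501} + \frac{- \frac{15346}{292} + \frac{Q}{11456}}{\left(-23841\right) \left(-2\right)} = \frac{33090}{2501} + \frac{- \frac{15346}{292} - \frac{8200}{11456}}{\left(-23841\right) \left(-2\right)} = 33090 \cdot \frac{1}{2501} + \frac{\left(-15346\right) \frac{1}{292} - \frac{1025}{1432}}{47682} = \frac{33090}{2501} + \left(- \frac{7673}{146} - \frac{1025}{1432}\right) \frac{1}{47682} = \frac{33090}{2501} - \frac{1856231}{1661495184} = \frac{54974233204829}{4155399455184}$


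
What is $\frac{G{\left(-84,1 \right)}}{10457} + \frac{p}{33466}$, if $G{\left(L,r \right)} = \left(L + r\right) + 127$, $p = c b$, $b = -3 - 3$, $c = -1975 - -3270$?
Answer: $- \frac{39889193}{174976981} \approx -0.22797$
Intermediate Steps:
$c = 1295$ ($c = -1975 + 3270 = 1295$)
$b = -6$
$p = -7770$ ($p = 1295 \left(-6\right) = -7770$)
$G{\left(L,r \right)} = 127 + L + r$
$\frac{G{\left(-84,1 \right)}}{10457} + \frac{p}{33466} = \frac{127 - 84 + 1}{10457} - \frac{7770}{33466} = 44 \cdot \frac{1}{10457} - \frac{3885}{16733} = \frac{44}{10457} - \frac{3885}{16733} = - \frac{39889193}{174976981}$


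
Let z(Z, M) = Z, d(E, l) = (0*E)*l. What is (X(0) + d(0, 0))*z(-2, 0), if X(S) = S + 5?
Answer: -10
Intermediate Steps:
d(E, l) = 0 (d(E, l) = 0*l = 0)
X(S) = 5 + S
(X(0) + d(0, 0))*z(-2, 0) = ((5 + 0) + 0)*(-2) = (5 + 0)*(-2) = 5*(-2) = -10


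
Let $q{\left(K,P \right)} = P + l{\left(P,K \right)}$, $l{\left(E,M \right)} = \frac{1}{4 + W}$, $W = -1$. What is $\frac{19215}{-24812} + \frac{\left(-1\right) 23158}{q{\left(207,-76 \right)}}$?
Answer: $\frac{1719427083}{5632324} \approx 305.28$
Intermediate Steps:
$l{\left(E,M \right)} = \frac{1}{3}$ ($l{\left(E,M \right)} = \frac{1}{4 - 1} = \frac{1}{3}$)
$q{\left(K,P \right)} = \frac{1}{3} + P$ ($q{\left(K,P \right)} = P + \frac{1}{3} = \frac{1}{3} + P$)
$\frac{19215}{-24812} + \frac{\left(-1\right) 23158}{q{\left(207,-76 \right)}} = \frac{19215}{-24812} + \frac{\left(-1\right) 23158}{\frac{1}{3} - 76} = 19215 \left(- \frac{1}{24812}\right) - \frac{23158}{- \frac{227}{3}} = - \frac{19215}{24812} - - \frac{69474}{227} = - \frac{19215}{24812} + \frac{69474}{227} = \frac{1719427083}{5632324}$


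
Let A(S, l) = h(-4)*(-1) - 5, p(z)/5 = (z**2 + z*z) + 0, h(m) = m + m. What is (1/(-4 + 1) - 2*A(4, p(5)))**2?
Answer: 361/9 ≈ 40.111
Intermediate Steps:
h(m) = 2*m
p(z) = 10*z**2 (p(z) = 5*((z**2 + z*z) + 0) = 5*((z**2 + z**2) + 0) = 5*(2*z**2 + 0) = 5*(2*z**2) = 10*z**2)
A(S, l) = 3 (A(S, l) = (2*(-4))*(-1) - 5 = -8*(-1) - 5 = 8 - 5 = 3)
(1/(-4 + 1) - 2*A(4, p(5)))**2 = (1/(-4 + 1) - 2*3)**2 = (1/(-3) - 6)**2 = (-1/3 - 6)**2 = (-19/3)**2 = 361/9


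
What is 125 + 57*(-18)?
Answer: -901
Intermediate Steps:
125 + 57*(-18) = 125 - 1026 = -901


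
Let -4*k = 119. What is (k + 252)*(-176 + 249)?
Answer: 64897/4 ≈ 16224.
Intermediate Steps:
k = -119/4 (k = -1/4*119 = -119/4 ≈ -29.750)
(k + 252)*(-176 + 249) = (-119/4 + 252)*(-176 + 249) = (889/4)*73 = 64897/4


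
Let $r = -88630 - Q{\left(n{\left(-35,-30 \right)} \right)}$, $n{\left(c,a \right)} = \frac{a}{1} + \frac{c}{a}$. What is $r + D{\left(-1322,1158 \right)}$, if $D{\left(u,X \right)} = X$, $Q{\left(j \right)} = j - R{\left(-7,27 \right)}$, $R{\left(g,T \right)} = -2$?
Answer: $- \frac{524671}{6} \approx -87445.0$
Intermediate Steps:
$n{\left(c,a \right)} = a + \frac{c}{a}$ ($n{\left(c,a \right)} = a 1 + \frac{c}{a} = a + \frac{c}{a}$)
$Q{\left(j \right)} = 2 + j$ ($Q{\left(j \right)} = j - -2 = j + 2 = 2 + j$)
$r = - \frac{531619}{6}$ ($r = -88630 - \left(2 - \left(30 + \frac{35}{-30}\right)\right) = -88630 - \left(2 - \frac{173}{6}\right) = -88630 - - \frac{161}{6} = -88630 + \frac{161}{6} = - \frac{531619}{6} \approx -88603.0$)
$r + D{\left(-1322,1158 \right)} = - \frac{531619}{6} + 1158 = - \frac{524671}{6}$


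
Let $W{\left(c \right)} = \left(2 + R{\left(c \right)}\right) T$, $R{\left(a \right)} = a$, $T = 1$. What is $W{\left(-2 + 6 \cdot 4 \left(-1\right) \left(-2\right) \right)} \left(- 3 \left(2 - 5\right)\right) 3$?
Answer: $1296$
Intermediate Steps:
$W{\left(c \right)} = 2 + c$ ($W{\left(c \right)} = \left(2 + c\right) 1 = 2 + c$)
$W{\left(-2 + 6 \cdot 4 \left(-1\right) \left(-2\right) \right)} \left(- 3 \left(2 - 5\right)\right) 3 = \left(2 - \left(2 - 6 \cdot 4 \left(-1\right) \left(-2\right)\right)\right) \left(- 3 \left(2 - 5\right)\right) 3 = \left(2 - \left(2 - 6 \left(\left(-4\right) \left(-2\right)\right)\right)\right) \left(\left(-3\right) \left(-3\right)\right) 3 = \left(2 + \left(-2 + 6 \cdot 8\right)\right) 9 \cdot 3 = \left(2 + \left(-2 + 48\right)\right) 9 \cdot 3 = \left(2 + 46\right) 9 \cdot 3 = 48 \cdot 9 \cdot 3 = 432 \cdot 3 = 1296$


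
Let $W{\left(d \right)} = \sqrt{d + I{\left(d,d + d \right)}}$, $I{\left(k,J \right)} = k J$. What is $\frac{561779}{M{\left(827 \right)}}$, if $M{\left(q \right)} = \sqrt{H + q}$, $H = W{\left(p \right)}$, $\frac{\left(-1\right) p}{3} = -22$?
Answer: $\frac{561779}{\sqrt{827 + \sqrt{8778}}} \approx 18514.0$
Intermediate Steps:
$I{\left(k,J \right)} = J k$
$p = 66$ ($p = \left(-3\right) \left(-22\right) = 66$)
$W{\left(d \right)} = \sqrt{d + 2 d^{2}}$ ($W{\left(d \right)} = \sqrt{d + \left(d + d\right) d} = \sqrt{d + 2 d d} = \sqrt{d + 2 d^{2}}$)
$H = \sqrt{8778}$ ($H = \sqrt{66 \left(1 + 2 \cdot 66\right)} = \sqrt{66 \left(1 + 132\right)} = \sqrt{66 \cdot 133} = \sqrt{8778} \approx 93.691$)
$M{\left(q \right)} = \sqrt{q + \sqrt{8778}}$ ($M{\left(q \right)} = \sqrt{\sqrt{8778} + q} = \sqrt{q + \sqrt{8778}}$)
$\frac{561779}{M{\left(827 \right)}} = \frac{561779}{\sqrt{827 + \sqrt{8778}}}$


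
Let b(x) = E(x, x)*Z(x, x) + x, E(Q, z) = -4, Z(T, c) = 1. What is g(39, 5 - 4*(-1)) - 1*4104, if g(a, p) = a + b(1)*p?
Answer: -4092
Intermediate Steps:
b(x) = -4 + x (b(x) = -4*1 + x = -4 + x)
g(a, p) = a - 3*p (g(a, p) = a + (-4 + 1)*p = a - 3*p)
g(39, 5 - 4*(-1)) - 1*4104 = (39 - 3*(5 - 4*(-1))) - 1*4104 = (39 - 3*(5 + 4)) - 4104 = (39 - 3*9) - 4104 = (39 - 27) - 4104 = 12 - 4104 = -4092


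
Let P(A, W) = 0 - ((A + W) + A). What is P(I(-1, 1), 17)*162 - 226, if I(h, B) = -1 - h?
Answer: -2980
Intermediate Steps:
P(A, W) = -W - 2*A (P(A, W) = 0 - (W + 2*A) = 0 + (-W - 2*A) = -W - 2*A)
P(I(-1, 1), 17)*162 - 226 = (-1*17 - 2*(-1 - 1*(-1)))*162 - 226 = (-17 - 2*(-1 + 1))*162 - 226 = (-17 - 2*0)*162 - 226 = (-17 + 0)*162 - 226 = -17*162 - 226 = -2754 - 226 = -2980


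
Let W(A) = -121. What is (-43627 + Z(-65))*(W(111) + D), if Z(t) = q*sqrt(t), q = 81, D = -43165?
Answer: 1888438322 - 3506166*I*sqrt(65) ≈ 1.8884e+9 - 2.8268e+7*I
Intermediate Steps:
Z(t) = 81*sqrt(t)
(-43627 + Z(-65))*(W(111) + D) = (-43627 + 81*sqrt(-65))*(-121 - 43165) = (-43627 + 81*(I*sqrt(65)))*(-43286) = (-43627 + 81*I*sqrt(65))*(-43286) = 1888438322 - 3506166*I*sqrt(65)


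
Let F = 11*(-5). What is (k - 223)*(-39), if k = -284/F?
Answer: 467259/55 ≈ 8495.6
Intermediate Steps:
F = -55
k = 284/55 (k = -284/(-55) = -284*(-1/55) = 284/55 ≈ 5.1636)
(k - 223)*(-39) = (284/55 - 223)*(-39) = -11981/55*(-39) = 467259/55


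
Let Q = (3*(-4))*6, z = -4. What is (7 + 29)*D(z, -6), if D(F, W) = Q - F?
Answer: -2448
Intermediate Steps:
Q = -72 (Q = -12*6 = -72)
D(F, W) = -72 - F
(7 + 29)*D(z, -6) = (7 + 29)*(-72 - 1*(-4)) = 36*(-72 + 4) = 36*(-68) = -2448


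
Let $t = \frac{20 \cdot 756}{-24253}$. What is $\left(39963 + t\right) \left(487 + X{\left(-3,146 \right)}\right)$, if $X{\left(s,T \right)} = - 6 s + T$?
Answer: $\frac{630954094869}{24253} \approx 2.6016 \cdot 10^{7}$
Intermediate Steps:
$X{\left(s,T \right)} = T - 6 s$
$t = - \frac{15120}{24253}$ ($t = 15120 \left(- \frac{1}{24253}\right) = - \frac{15120}{24253} \approx -0.62343$)
$\left(39963 + t\right) \left(487 + X{\left(-3,146 \right)}\right) = \left(39963 - \frac{15120}{24253}\right) \left(487 + \left(146 - -18\right)\right) = \frac{969207519 \left(487 + \left(146 + 18\right)\right)}{24253} = \frac{969207519 \left(487 + 164\right)}{24253} = \frac{969207519}{24253} \cdot 651 = \frac{630954094869}{24253}$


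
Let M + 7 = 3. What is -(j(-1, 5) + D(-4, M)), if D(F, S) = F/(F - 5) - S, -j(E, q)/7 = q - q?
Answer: -40/9 ≈ -4.4444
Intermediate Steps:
M = -4 (M = -7 + 3 = -4)
j(E, q) = 0 (j(E, q) = -7*(q - q) = -7*0 = 0)
D(F, S) = -S + F/(-5 + F) (D(F, S) = F/(-5 + F) - S = -S + F/(-5 + F))
-(j(-1, 5) + D(-4, M)) = -(0 + (-4 + 5*(-4) - 1*(-4)*(-4))/(-5 - 4)) = -(0 + (-4 - 20 - 16)/(-9)) = -(0 - 1/9*(-40)) = -(0 + 40/9) = -1*40/9 = -40/9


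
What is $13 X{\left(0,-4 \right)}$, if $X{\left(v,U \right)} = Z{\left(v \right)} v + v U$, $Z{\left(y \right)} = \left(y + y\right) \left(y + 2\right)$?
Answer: $0$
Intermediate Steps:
$Z{\left(y \right)} = 2 y \left(2 + y\right)$
$X{\left(v,U \right)} = U v + 2 v^{2} \left(2 + v\right)$ ($X{\left(v,U \right)} = 2 v \left(2 + v\right) v + v U = 2 v^{2} \left(2 + v\right) + U v = U v + 2 v^{2} \left(2 + v\right)$)
$13 X{\left(0,-4 \right)} = 13 \cdot 0 \left(-4 + 2 \cdot 0 \left(2 + 0\right)\right) = 13 \cdot 0 \left(-4 + 2 \cdot 0 \cdot 2\right) = 13 \cdot 0 \left(-4 + 0\right) = 13 \cdot 0 \left(-4\right) = 13 \cdot 0 = 0$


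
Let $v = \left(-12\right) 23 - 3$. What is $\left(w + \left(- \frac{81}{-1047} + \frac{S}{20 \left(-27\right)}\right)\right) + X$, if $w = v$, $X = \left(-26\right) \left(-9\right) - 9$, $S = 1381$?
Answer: $- \frac{10644229}{188460} \approx -56.48$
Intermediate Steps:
$v = -279$ ($v = -276 - 3 = -279$)
$X = 225$ ($X = 234 - 9 = 225$)
$w = -279$
$\left(w + \left(- \frac{81}{-1047} + \frac{S}{20 \left(-27\right)}\right)\right) + X = \left(-279 + \left(- \frac{81}{-1047} + \frac{1381}{20 \left(-27\right)}\right)\right) + 225 = \left(-279 + \left(\left(-81\right) \left(- \frac{1}{1047}\right) + \frac{1381}{-540}\right)\right) + 225 = \left(-279 + \left(\frac{27}{349} + 1381 \left(- \frac{1}{540}\right)\right)\right) + 225 = \left(-279 + \left(\frac{27}{349} - \frac{1381}{540}\right)\right) + 225 = \left(-279 - \frac{467389}{188460}\right) + 225 = - \frac{53047729}{188460} + 225 = - \frac{10644229}{188460}$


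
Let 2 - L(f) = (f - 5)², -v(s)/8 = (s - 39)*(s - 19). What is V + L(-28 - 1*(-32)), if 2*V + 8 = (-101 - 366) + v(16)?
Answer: -1025/2 ≈ -512.50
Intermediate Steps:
v(s) = -8*(-39 + s)*(-19 + s) (v(s) = -8*(s - 39)*(s - 19) = -8*(-39 + s)*(-19 + s))
V = -1027/2 (V = -4 + ((-101 - 366) + (-5928 - 8*16² + 464*16))/2 = -4 + (-467 + (-5928 - 8*256 + 7424))/2 = -4 + (-467 + (-5928 - 2048 + 7424))/2 = -4 + (-467 - 552)/2 = -4 + (½)*(-1019) = -4 - 1019/2 = -1027/2 ≈ -513.50)
L(f) = 2 - (-5 + f)² (L(f) = 2 - (f - 5)² = 2 - (-5 + f)²)
V + L(-28 - 1*(-32)) = -1027/2 + (2 - (-5 + (-28 - 1*(-32)))²) = -1027/2 + (2 - (-5 + (-28 + 32))²) = -1027/2 + (2 - (-5 + 4)²) = -1027/2 + (2 - 1*(-1)²) = -1027/2 + (2 - 1*1) = -1027/2 + (2 - 1) = -1027/2 + 1 = -1025/2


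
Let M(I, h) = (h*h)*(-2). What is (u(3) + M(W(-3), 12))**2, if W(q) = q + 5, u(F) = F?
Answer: 81225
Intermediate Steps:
W(q) = 5 + q
M(I, h) = -2*h**2 (M(I, h) = h**2*(-2) = -2*h**2)
(u(3) + M(W(-3), 12))**2 = (3 - 2*12**2)**2 = (3 - 2*144)**2 = (3 - 288)**2 = (-285)**2 = 81225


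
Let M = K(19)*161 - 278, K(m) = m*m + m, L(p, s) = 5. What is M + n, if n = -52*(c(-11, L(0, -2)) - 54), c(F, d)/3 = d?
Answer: 62930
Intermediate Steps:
c(F, d) = 3*d
K(m) = m + m**2 (K(m) = m**2 + m = m + m**2)
n = 2028 (n = -52*(3*5 - 54) = -52*(15 - 54) = -52*(-39) = 2028)
M = 60902 (M = (19*(1 + 19))*161 - 278 = (19*20)*161 - 278 = 380*161 - 278 = 61180 - 278 = 60902)
M + n = 60902 + 2028 = 62930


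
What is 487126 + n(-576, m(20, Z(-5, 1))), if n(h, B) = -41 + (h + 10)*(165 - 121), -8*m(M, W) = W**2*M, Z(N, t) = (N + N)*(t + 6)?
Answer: 462181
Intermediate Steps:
Z(N, t) = 2*N*(6 + t) (Z(N, t) = (2*N)*(6 + t) = 2*N*(6 + t))
m(M, W) = -M*W**2/8 (m(M, W) = -W**2*M/8 = -M*W**2/8)
n(h, B) = 399 + 44*h (n(h, B) = -41 + (10 + h)*44 = -41 + (440 + 44*h) = 399 + 44*h)
487126 + n(-576, m(20, Z(-5, 1))) = 487126 + (399 + 44*(-576)) = 487126 + (399 - 25344) = 487126 - 24945 = 462181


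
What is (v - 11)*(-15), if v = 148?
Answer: -2055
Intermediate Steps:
(v - 11)*(-15) = (148 - 11)*(-15) = 137*(-15) = -2055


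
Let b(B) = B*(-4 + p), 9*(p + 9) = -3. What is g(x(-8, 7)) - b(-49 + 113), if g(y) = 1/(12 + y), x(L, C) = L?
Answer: 10243/12 ≈ 853.58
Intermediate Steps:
p = -28/3 (p = -9 + (⅑)*(-3) = -9 - ⅓ = -28/3 ≈ -9.3333)
b(B) = -40*B/3 (b(B) = B*(-4 - 28/3) = B*(-40/3) = -40*B/3)
g(x(-8, 7)) - b(-49 + 113) = 1/(12 - 8) - (-40)*(-49 + 113)/3 = 1/4 - (-40)*64/3 = ¼ - 1*(-2560/3) = ¼ + 2560/3 = 10243/12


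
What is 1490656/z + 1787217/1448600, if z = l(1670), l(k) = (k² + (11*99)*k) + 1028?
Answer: 5197928742343/3337978559400 ≈ 1.5572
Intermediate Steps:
l(k) = 1028 + k² + 1089*k (l(k) = (k² + 1089*k) + 1028 = 1028 + k² + 1089*k)
z = 4608558 (z = 1028 + 1670² + 1089*1670 = 1028 + 2788900 + 1818630 = 4608558)
1490656/z + 1787217/1448600 = 1490656/4608558 + 1787217/1448600 = 1490656*(1/4608558) + 1787217*(1/1448600) = 745328/2304279 + 1787217/1448600 = 5197928742343/3337978559400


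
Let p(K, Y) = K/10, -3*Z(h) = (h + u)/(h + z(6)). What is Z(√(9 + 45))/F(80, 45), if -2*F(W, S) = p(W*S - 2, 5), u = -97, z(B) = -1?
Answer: -430/286041 - 960*√6/95347 ≈ -0.026166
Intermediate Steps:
Z(h) = -(-97 + h)/(3*(-1 + h)) (Z(h) = -(h - 97)/(3*(h - 1)) = -(-97 + h)/(3*(-1 + h)))
p(K, Y) = K/10 (p(K, Y) = K*(⅒) = K/10)
F(W, S) = ⅒ - S*W/20 (F(W, S) = -(W*S - 2)/20 = -(S*W - 2)/20 = -(-2 + S*W)/20 = -(-⅕ + S*W/10)/2 = ⅒ - S*W/20)
Z(√(9 + 45))/F(80, 45) = ((97 - √(9 + 45))/(3*(-1 + √(9 + 45))))/(⅒ - 1/20*45*80) = ((97 - √54)/(3*(-1 + √54)))/(⅒ - 180) = ((97 - 3*√6)/(3*(-1 + 3*√6)))/(-1799/10) = ((97 - 3*√6)/(3*(-1 + 3*√6)))*(-10/1799) = -10*(97 - 3*√6)/(5397*(-1 + 3*√6))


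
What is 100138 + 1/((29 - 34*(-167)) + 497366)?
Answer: 50376724075/503073 ≈ 1.0014e+5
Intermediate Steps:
100138 + 1/((29 - 34*(-167)) + 497366) = 100138 + 1/((29 + 5678) + 497366) = 100138 + 1/(5707 + 497366) = 100138 + 1/503073 = 50376724075/503073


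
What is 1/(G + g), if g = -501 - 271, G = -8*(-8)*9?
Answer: -1/196 ≈ -0.0051020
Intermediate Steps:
G = 576 (G = 64*9 = 576)
g = -772
1/(G + g) = 1/(576 - 772) = 1/(-196) = -1/196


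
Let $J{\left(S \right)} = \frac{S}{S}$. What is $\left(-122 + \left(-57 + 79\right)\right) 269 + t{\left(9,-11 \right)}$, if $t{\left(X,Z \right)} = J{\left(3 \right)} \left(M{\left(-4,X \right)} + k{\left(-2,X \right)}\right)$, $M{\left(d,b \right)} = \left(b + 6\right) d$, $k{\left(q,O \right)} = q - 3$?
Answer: $-26965$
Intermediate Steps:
$k{\left(q,O \right)} = -3 + q$
$M{\left(d,b \right)} = d \left(6 + b\right)$ ($M{\left(d,b \right)} = \left(6 + b\right) d = d \left(6 + b\right)$)
$J{\left(S \right)} = 1$
$t{\left(X,Z \right)} = -29 - 4 X$ ($t{\left(X,Z \right)} = 1 \left(- 4 \left(6 + X\right) - 5\right) = 1 \left(\left(-24 - 4 X\right) - 5\right) = 1 \left(-29 - 4 X\right) = -29 - 4 X$)
$\left(-122 + \left(-57 + 79\right)\right) 269 + t{\left(9,-11 \right)} = \left(-122 + \left(-57 + 79\right)\right) 269 - 65 = \left(-122 + 22\right) 269 - 65 = \left(-100\right) 269 - 65 = -26900 - 65 = -26965$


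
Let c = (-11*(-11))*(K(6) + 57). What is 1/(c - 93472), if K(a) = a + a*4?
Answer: -1/82945 ≈ -1.2056e-5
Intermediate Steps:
K(a) = 5*a (K(a) = a + 4*a = 5*a)
c = 10527 (c = (-11*(-11))*(5*6 + 57) = 121*(30 + 57) = 121*87 = 10527)
1/(c - 93472) = 1/(10527 - 93472) = 1/(-82945) = -1/82945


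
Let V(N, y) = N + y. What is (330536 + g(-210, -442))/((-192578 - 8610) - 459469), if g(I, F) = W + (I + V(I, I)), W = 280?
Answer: -110062/220219 ≈ -0.49978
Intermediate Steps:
g(I, F) = 280 + 3*I (g(I, F) = 280 + (I + (I + I)) = 280 + (I + 2*I) = 280 + 3*I)
(330536 + g(-210, -442))/((-192578 - 8610) - 459469) = (330536 + (280 + 3*(-210)))/((-192578 - 8610) - 459469) = (330536 + (280 - 630))/(-201188 - 459469) = (330536 - 350)/(-660657) = 330186*(-1/660657) = -110062/220219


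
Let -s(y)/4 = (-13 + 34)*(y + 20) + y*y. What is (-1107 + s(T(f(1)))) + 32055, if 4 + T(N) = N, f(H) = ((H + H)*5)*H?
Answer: 28620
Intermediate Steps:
f(H) = 10*H² (f(H) = ((2*H)*5)*H = (10*H)*H = 10*H²)
T(N) = -4 + N
s(y) = -1680 - 84*y - 4*y² (s(y) = -4*((-13 + 34)*(y + 20) + y*y) = -4*(21*(20 + y) + y²) = -4*((420 + 21*y) + y²) = -4*(420 + y² + 21*y) = -1680 - 84*y - 4*y²)
(-1107 + s(T(f(1)))) + 32055 = (-1107 + (-1680 - 84*(-4 + 10*1²) - 4*(-4 + 10*1²)²)) + 32055 = (-1107 + (-1680 - 84*(-4 + 10*1) - 4*(-4 + 10*1)²)) + 32055 = (-1107 + (-1680 - 84*(-4 + 10) - 4*(-4 + 10)²)) + 32055 = (-1107 + (-1680 - 84*6 - 4*6²)) + 32055 = (-1107 + (-1680 - 504 - 4*36)) + 32055 = (-1107 + (-1680 - 504 - 144)) + 32055 = (-1107 - 2328) + 32055 = -3435 + 32055 = 28620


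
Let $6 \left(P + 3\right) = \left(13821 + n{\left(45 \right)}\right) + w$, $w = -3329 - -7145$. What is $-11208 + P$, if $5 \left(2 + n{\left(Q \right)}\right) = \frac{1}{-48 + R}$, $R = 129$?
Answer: $- \frac{10050277}{1215} \approx -8271.8$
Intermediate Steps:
$n{\left(Q \right)} = - \frac{809}{405}$ ($n{\left(Q \right)} = -2 + \frac{1}{5 \left(-48 + 129\right)} = -2 + \frac{1}{5 \cdot 81} = -2 + \frac{1}{5} \cdot \frac{1}{81} = -2 + \frac{1}{405} = - \frac{809}{405}$)
$w = 3816$ ($w = -3329 + 7145 = 3816$)
$P = \frac{3567443}{1215}$ ($P = -3 + \frac{\left(13821 - \frac{809}{405}\right) + 3816}{6} = -3 + \frac{\frac{5596696}{405} + 3816}{6} = -3 + \frac{1}{6} \cdot \frac{7142176}{405} = -3 + \frac{3571088}{1215} = \frac{3567443}{1215} \approx 2936.2$)
$-11208 + P = -11208 + \frac{3567443}{1215} = - \frac{10050277}{1215}$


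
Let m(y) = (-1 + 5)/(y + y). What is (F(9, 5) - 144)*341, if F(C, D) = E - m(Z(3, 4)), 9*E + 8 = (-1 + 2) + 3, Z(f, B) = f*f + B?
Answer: -5769038/117 ≈ -49308.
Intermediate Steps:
Z(f, B) = B + f**2 (Z(f, B) = f**2 + B = B + f**2)
m(y) = 2/y (m(y) = 4/((2*y)) = 4*(1/(2*y)) = 2/y)
E = -4/9 (E = -8/9 + ((-1 + 2) + 3)/9 = -8/9 + (1 + 3)/9 = -8/9 + (1/9)*4 = -8/9 + 4/9 = -4/9 ≈ -0.44444)
F(C, D) = -70/117 (F(C, D) = -4/9 - 2/(4 + 3**2) = -4/9 - 2/(4 + 9) = -4/9 - 2/13 = -70/117)
(F(9, 5) - 144)*341 = (-70/117 - 144)*341 = -16918/117*341 = -5769038/117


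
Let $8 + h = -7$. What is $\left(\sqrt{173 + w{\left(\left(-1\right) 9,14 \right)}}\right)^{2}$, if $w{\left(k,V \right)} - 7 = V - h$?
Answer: $209$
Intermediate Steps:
$h = -15$ ($h = -8 - 7 = -15$)
$w{\left(k,V \right)} = 22 + V$ ($w{\left(k,V \right)} = 7 + \left(V - -15\right) = 7 + \left(V + 15\right) = 7 + \left(15 + V\right) = 22 + V$)
$\left(\sqrt{173 + w{\left(\left(-1\right) 9,14 \right)}}\right)^{2} = \left(\sqrt{173 + \left(22 + 14\right)}\right)^{2} = \left(\sqrt{173 + 36}\right)^{2} = \left(\sqrt{209}\right)^{2} = 209$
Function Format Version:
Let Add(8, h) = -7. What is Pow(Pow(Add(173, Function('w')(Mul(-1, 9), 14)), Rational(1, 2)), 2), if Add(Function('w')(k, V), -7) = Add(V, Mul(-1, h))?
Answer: 209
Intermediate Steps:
h = -15 (h = Add(-8, -7) = -15)
Function('w')(k, V) = Add(22, V) (Function('w')(k, V) = Add(7, Add(V, Mul(-1, -15))) = Add(7, Add(V, 15)) = Add(7, Add(15, V)) = Add(22, V))
Pow(Pow(Add(173, Function('w')(Mul(-1, 9), 14)), Rational(1, 2)), 2) = Pow(Pow(Add(173, Add(22, 14)), Rational(1, 2)), 2) = Pow(Pow(Add(173, 36), Rational(1, 2)), 2) = Pow(Pow(209, Rational(1, 2)), 2) = 209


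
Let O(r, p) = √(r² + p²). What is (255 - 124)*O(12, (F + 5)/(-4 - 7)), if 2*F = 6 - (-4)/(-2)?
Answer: 131*√17473/11 ≈ 1574.2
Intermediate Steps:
F = 2 (F = (6 - (-4)/(-2))/2 = (6 - (-4)*(-1)/2)/2 = (6 - 1*2)/2 = (6 - 2)/2 = (½)*4 = 2)
O(r, p) = √(p² + r²)
(255 - 124)*O(12, (F + 5)/(-4 - 7)) = (255 - 124)*√(((2 + 5)/(-4 - 7))² + 12²) = 131*√((7/(-11))² + 144) = 131*√((7*(-1/11))² + 144) = 131*√((-7/11)² + 144) = 131*√(49/121 + 144) = 131*√(17473/121) = 131*(√17473/11) = 131*√17473/11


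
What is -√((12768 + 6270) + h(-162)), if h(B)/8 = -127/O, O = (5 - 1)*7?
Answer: -2*√232771/7 ≈ -137.85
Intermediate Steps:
O = 28 (O = 4*7 = 28)
h(B) = -254/7 (h(B) = 8*(-127/28) = -254/7)
-√((12768 + 6270) + h(-162)) = -√((12768 + 6270) - 254/7) = -√(19038 - 254/7) = -√(133012/7) = -2*√232771/7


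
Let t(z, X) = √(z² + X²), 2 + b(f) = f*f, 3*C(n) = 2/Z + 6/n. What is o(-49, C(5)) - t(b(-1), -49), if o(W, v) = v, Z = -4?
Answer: 7/30 - √2402 ≈ -48.777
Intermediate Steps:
C(n) = -⅙ + 2/n (C(n) = (2/(-4) + 6/n)/3 = (2*(-¼) + 6/n)/3 = (-½ + 6/n)/3 = -⅙ + 2/n)
b(f) = -2 + f² (b(f) = -2 + f*f = -2 + f²)
t(z, X) = √(X² + z²)
o(-49, C(5)) - t(b(-1), -49) = (⅙)*(12 - 1*5)/5 - √((-49)² + (-2 + (-1)²)²) = (⅙)*(⅕)*(12 - 5) - √(2401 + (-2 + 1)²) = (⅙)*(⅕)*7 - √(2401 + (-1)²) = 7/30 - √(2401 + 1) = 7/30 - √2402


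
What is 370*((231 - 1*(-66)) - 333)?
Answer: -13320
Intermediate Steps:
370*((231 - 1*(-66)) - 333) = 370*((231 + 66) - 333) = 370*(297 - 333) = 370*(-36) = -13320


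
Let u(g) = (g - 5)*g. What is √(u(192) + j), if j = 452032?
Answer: 16*√1906 ≈ 698.52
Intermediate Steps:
u(g) = g*(-5 + g) (u(g) = (-5 + g)*g = g*(-5 + g))
√(u(192) + j) = √(192*(-5 + 192) + 452032) = √(192*187 + 452032) = √(35904 + 452032) = √487936 = 16*√1906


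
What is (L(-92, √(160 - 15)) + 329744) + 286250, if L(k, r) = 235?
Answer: 616229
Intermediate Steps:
(L(-92, √(160 - 15)) + 329744) + 286250 = (235 + 329744) + 286250 = 329979 + 286250 = 616229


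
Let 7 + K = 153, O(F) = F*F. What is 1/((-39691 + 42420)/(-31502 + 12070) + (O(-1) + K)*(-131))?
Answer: -19432/374204753 ≈ -5.1929e-5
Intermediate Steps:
O(F) = F²
K = 146 (K = -7 + 153 = 146)
1/((-39691 + 42420)/(-31502 + 12070) + (O(-1) + K)*(-131)) = 1/((-39691 + 42420)/(-31502 + 12070) + ((-1)² + 146)*(-131)) = 1/(2729/(-19432) + (1 + 146)*(-131)) = 1/(2729*(-1/19432) + 147*(-131)) = 1/(-2729/19432 - 19257) = 1/(-374204753/19432) = -19432/374204753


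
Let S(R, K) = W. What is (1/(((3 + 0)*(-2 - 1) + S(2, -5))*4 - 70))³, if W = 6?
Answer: -1/551368 ≈ -1.8137e-6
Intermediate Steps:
S(R, K) = 6
(1/(((3 + 0)*(-2 - 1) + S(2, -5))*4 - 70))³ = (1/(((3 + 0)*(-2 - 1) + 6)*4 - 70))³ = (1/((3*(-3) + 6)*4 - 70))³ = (1/((-9 + 6)*4 - 70))³ = (1/(-3*4 - 70))³ = (1/(-12 - 70))³ = (1/(-82))³ = (-1/82)³ = -1/551368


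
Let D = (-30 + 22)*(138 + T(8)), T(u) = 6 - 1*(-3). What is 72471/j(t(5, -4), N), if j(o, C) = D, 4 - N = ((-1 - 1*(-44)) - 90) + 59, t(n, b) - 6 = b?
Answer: -493/8 ≈ -61.625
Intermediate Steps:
t(n, b) = 6 + b
T(u) = 9 (T(u) = 6 + 3 = 9)
N = -8 (N = 4 - (((-1 - 1*(-44)) - 90) + 59) = 4 - (((-1 + 44) - 90) + 59) = 4 - ((43 - 90) + 59) = 4 - (-47 + 59) = 4 - 1*12 = 4 - 12 = -8)
D = -1176 (D = (-30 + 22)*(138 + 9) = -8*147 = -1176)
j(o, C) = -1176
72471/j(t(5, -4), N) = 72471/(-1176) = 72471*(-1/1176) = -493/8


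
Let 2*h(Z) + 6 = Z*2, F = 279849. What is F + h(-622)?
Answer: 279224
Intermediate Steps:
h(Z) = -3 + Z (h(Z) = -3 + (Z*2)/2 = -3 + (2*Z)/2 = -3 + Z)
F + h(-622) = 279849 + (-3 - 622) = 279849 - 625 = 279224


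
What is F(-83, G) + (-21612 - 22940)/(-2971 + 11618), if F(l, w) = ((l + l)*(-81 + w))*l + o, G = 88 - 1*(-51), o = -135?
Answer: 6908813331/8647 ≈ 7.9898e+5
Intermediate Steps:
G = 139 (G = 88 + 51 = 139)
F(l, w) = -135 + 2*l²*(-81 + w) (F(l, w) = ((l + l)*(-81 + w))*l - 135 = ((2*l)*(-81 + w))*l - 135 = (2*l*(-81 + w))*l - 135 = 2*l²*(-81 + w) - 135 = -135 + 2*l²*(-81 + w))
F(-83, G) + (-21612 - 22940)/(-2971 + 11618) = (-135 - 162*(-83)² + 2*139*(-83)²) + (-21612 - 22940)/(-2971 + 11618) = (-135 - 162*6889 + 2*139*6889) - 44552/8647 = (-135 - 1116018 + 1915142) - 44552*1/8647 = 798989 - 44552/8647 = 6908813331/8647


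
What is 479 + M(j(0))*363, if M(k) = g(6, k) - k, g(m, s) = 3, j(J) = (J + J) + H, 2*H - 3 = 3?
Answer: 479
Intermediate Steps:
H = 3 (H = 3/2 + (½)*3 = 3/2 + 3/2 = 3)
j(J) = 3 + 2*J (j(J) = (J + J) + 3 = 2*J + 3 = 3 + 2*J)
M(k) = 3 - k
479 + M(j(0))*363 = 479 + (3 - (3 + 2*0))*363 = 479 + (3 - (3 + 0))*363 = 479 + (3 - 1*3)*363 = 479 + (3 - 3)*363 = 479 + 0*363 = 479 + 0 = 479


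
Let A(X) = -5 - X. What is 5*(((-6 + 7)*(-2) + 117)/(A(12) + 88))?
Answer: 575/71 ≈ 8.0986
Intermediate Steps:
5*(((-6 + 7)*(-2) + 117)/(A(12) + 88)) = 5*(((-6 + 7)*(-2) + 117)/((-5 - 1*12) + 88)) = 5*((1*(-2) + 117)/((-5 - 12) + 88)) = 5*((-2 + 117)/(-17 + 88)) = 5*(115/71) = 575/71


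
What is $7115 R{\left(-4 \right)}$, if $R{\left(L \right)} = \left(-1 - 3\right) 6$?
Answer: $-170760$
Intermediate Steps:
$R{\left(L \right)} = -24$ ($R{\left(L \right)} = \left(-4\right) 6 = -24$)
$7115 R{\left(-4 \right)} = 7115 \left(-24\right) = -170760$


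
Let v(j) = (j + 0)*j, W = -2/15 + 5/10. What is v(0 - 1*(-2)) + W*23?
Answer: 373/30 ≈ 12.433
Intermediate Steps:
W = 11/30 (W = -2*1/15 + 5*(⅒) = -2/15 + ½ = 11/30 ≈ 0.36667)
v(j) = j² (v(j) = j*j = j²)
v(0 - 1*(-2)) + W*23 = (0 - 1*(-2))² + (11/30)*23 = (0 + 2)² + 253/30 = 2² + 253/30 = 4 + 253/30 = 373/30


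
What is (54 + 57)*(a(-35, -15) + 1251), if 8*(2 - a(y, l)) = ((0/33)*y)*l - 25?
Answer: 1115439/8 ≈ 1.3943e+5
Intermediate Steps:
a(y, l) = 41/8 (a(y, l) = 2 - (((0/33)*y)*l - 25)/8 = 2 - (((0*(1/33))*y)*l - 25)/8 = 2 - ((0*y)*l - 25)/8 = 2 - (0*l - 25)/8 = 2 - (0 - 25)/8 = 2 - ⅛*(-25) = 2 + 25/8 = 41/8)
(54 + 57)*(a(-35, -15) + 1251) = (54 + 57)*(41/8 + 1251) = 111*(10049/8) = 1115439/8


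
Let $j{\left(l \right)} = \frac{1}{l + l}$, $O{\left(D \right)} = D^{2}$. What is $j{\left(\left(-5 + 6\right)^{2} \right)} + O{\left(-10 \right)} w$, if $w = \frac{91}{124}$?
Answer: $\frac{4581}{62} \approx 73.887$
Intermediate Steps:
$w = \frac{91}{124}$ ($w = 91 \cdot \frac{1}{124} = \frac{91}{124} \approx 0.73387$)
$j{\left(l \right)} = \frac{1}{2 l}$
$j{\left(\left(-5 + 6\right)^{2} \right)} + O{\left(-10 \right)} w = \frac{1}{2 \left(-5 + 6\right)^{2}} + \left(-10\right)^{2} \cdot \frac{91}{124} = \frac{1}{2 \cdot 1^{2}} + 100 \cdot \frac{91}{124} = \frac{1}{2 \cdot 1} + \frac{2275}{31} = \frac{1}{2} \cdot 1 + \frac{2275}{31} = \frac{1}{2} + \frac{2275}{31} = \frac{4581}{62}$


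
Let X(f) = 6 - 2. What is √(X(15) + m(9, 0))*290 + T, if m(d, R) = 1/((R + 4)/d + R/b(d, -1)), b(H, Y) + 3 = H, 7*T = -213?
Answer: 4862/7 ≈ 694.57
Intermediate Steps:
T = -213/7 (T = (⅐)*(-213) = -213/7 ≈ -30.429)
b(H, Y) = -3 + H
X(f) = 4
m(d, R) = 1/(R/(-3 + d) + (4 + R)/d) (m(d, R) = 1/((R + 4)/d + R/(-3 + d)) = 1/((4 + R)/d + R/(-3 + d)) = 1/(R/(-3 + d) + (4 + R)/d))
√(X(15) + m(9, 0))*290 + T = √(4 + 9*(-3 + 9)/(-12 + 4*9 + 0*9 + 0*(-3 + 9)))*290 - 213/7 = √(4 + 9*6/(-12 + 36 + 0 + 0*6))*290 - 213/7 = √(4 + 9*6/(-12 + 36 + 0 + 0))*290 - 213/7 = √(4 + 9*6/24)*290 - 213/7 = √(4 + 9*(1/24)*6)*290 - 213/7 = √(4 + 9/4)*290 - 213/7 = √(25/4)*290 - 213/7 = (5/2)*290 - 213/7 = 725 - 213/7 = 4862/7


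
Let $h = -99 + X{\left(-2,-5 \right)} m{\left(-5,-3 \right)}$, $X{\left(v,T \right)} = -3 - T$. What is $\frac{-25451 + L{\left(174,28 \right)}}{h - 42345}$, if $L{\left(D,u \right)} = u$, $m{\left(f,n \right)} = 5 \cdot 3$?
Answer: $\frac{25423}{42414} \approx 0.5994$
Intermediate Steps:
$m{\left(f,n \right)} = 15$
$h = -69$ ($h = -99 + \left(-3 - -5\right) 15 = -99 + \left(-3 + 5\right) 15 = -99 + 2 \cdot 15 = -99 + 30 = -69$)
$\frac{-25451 + L{\left(174,28 \right)}}{h - 42345} = \frac{-25451 + 28}{-69 - 42345} = - \frac{25423}{-42414} = \left(-25423\right) \left(- \frac{1}{42414}\right) = \frac{25423}{42414}$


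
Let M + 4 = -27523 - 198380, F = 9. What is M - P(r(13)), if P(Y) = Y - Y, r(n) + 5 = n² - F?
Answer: -225907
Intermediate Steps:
r(n) = -14 + n² (r(n) = -5 + (n² - 1*9) = -5 + (n² - 9) = -5 + (-9 + n²) = -14 + n²)
M = -225907 (M = -4 + (-27523 - 198380) = -4 - 225903 = -225907)
P(Y) = 0
M - P(r(13)) = -225907 - 1*0 = -225907 + 0 = -225907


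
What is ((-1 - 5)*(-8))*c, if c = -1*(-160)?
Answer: 7680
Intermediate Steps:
c = 160
((-1 - 5)*(-8))*c = ((-1 - 5)*(-8))*160 = -6*(-8)*160 = 48*160 = 7680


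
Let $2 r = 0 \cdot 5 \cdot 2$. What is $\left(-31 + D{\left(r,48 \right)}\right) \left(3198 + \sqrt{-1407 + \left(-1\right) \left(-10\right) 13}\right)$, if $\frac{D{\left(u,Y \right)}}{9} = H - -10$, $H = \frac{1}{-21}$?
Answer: $\frac{1311180}{7} + \frac{410 i \sqrt{1277}}{7} \approx 1.8731 \cdot 10^{5} + 2093.1 i$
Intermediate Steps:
$H = - \frac{1}{21} \approx -0.047619$
$r = 0$ ($r = \frac{0 \cdot 5 \cdot 2}{2} = \frac{0 \cdot 2}{2} = \frac{1}{2} \cdot 0 = 0$)
$D{\left(u,Y \right)} = \frac{627}{7}$ ($D{\left(u,Y \right)} = 9 \left(- \frac{1}{21} - -10\right) = 9 \left(- \frac{1}{21} + 10\right) = 9 \cdot \frac{209}{21} = \frac{627}{7}$)
$\left(-31 + D{\left(r,48 \right)}\right) \left(3198 + \sqrt{-1407 + \left(-1\right) \left(-10\right) 13}\right) = \left(-31 + \frac{627}{7}\right) \left(3198 + \sqrt{-1407 + \left(-1\right) \left(-10\right) 13}\right) = \frac{410 \left(3198 + \sqrt{-1407 + 10 \cdot 13}\right)}{7} = \frac{410 \left(3198 + \sqrt{-1407 + 130}\right)}{7} = \frac{410 \left(3198 + \sqrt{-1277}\right)}{7} = \frac{410 \left(3198 + i \sqrt{1277}\right)}{7} = \frac{1311180}{7} + \frac{410 i \sqrt{1277}}{7}$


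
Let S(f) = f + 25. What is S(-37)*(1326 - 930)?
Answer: -4752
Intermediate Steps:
S(f) = 25 + f
S(-37)*(1326 - 930) = (25 - 37)*(1326 - 930) = -12*396 = -4752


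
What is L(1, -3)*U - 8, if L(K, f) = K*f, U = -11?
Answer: 25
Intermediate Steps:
L(1, -3)*U - 8 = (1*(-3))*(-11) - 8 = -3*(-11) - 8 = 33 - 8 = 25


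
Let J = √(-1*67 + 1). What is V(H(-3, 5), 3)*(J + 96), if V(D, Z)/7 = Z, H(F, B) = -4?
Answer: 2016 + 21*I*√66 ≈ 2016.0 + 170.6*I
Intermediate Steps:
V(D, Z) = 7*Z
J = I*√66 (J = √(-67 + 1) = √(-66) = I*√66 ≈ 8.124*I)
V(H(-3, 5), 3)*(J + 96) = (7*3)*(I*√66 + 96) = 21*(96 + I*√66) = 2016 + 21*I*√66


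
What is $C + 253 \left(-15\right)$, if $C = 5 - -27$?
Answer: $-3763$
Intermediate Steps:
$C = 32$ ($C = 5 + 27 = 32$)
$C + 253 \left(-15\right) = 32 + 253 \left(-15\right) = 32 - 3795 = -3763$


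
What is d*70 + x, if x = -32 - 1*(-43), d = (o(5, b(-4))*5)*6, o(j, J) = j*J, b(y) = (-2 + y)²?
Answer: 378011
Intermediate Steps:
o(j, J) = J*j
d = 5400 (d = (((-2 - 4)²*5)*5)*6 = (((-6)²*5)*5)*6 = ((36*5)*5)*6 = (180*5)*6 = 900*6 = 5400)
x = 11 (x = -32 + 43 = 11)
d*70 + x = 5400*70 + 11 = 378000 + 11 = 378011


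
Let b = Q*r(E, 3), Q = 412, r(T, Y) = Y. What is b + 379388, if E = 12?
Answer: 380624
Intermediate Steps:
b = 1236 (b = 412*3 = 1236)
b + 379388 = 1236 + 379388 = 380624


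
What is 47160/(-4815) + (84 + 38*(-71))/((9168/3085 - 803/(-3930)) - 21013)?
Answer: -52711968413108/5451096920317 ≈ -9.6700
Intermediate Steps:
47160/(-4815) + (84 + 38*(-71))/((9168/3085 - 803/(-3930)) - 21013) = 47160*(-1/4815) + (84 - 2698)/((9168*(1/3085) - 803*(-1/3930)) - 21013) = -1048/107 - 2614/((9168/3085 + 803/3930) - 21013) = -1048/107 - 2614/(7701499/2424810 - 21013) = -1048/107 - 2614/(-50944831031/2424810) = -1048/107 - 2614*(-2424810/50944831031) = -1048/107 + 6338453340/50944831031 = -52711968413108/5451096920317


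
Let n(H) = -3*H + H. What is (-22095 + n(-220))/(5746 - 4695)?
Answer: -21655/1051 ≈ -20.604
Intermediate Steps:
n(H) = -2*H
(-22095 + n(-220))/(5746 - 4695) = (-22095 - 2*(-220))/(5746 - 4695) = (-22095 + 440)/1051 = -21655*1/1051 = -21655/1051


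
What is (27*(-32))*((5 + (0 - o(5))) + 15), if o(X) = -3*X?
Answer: -30240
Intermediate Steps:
(27*(-32))*((5 + (0 - o(5))) + 15) = (27*(-32))*((5 + (0 - (-3)*5)) + 15) = -864*((5 + (0 - 1*(-15))) + 15) = -864*((5 + (0 + 15)) + 15) = -864*((5 + 15) + 15) = -864*(20 + 15) = -864*35 = -30240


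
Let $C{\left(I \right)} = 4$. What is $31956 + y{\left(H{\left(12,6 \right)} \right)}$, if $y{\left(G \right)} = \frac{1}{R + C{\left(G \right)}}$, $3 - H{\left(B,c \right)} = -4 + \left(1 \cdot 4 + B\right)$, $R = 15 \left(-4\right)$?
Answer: $\frac{1789535}{56} \approx 31956.0$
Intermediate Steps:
$R = -60$
$H{\left(B,c \right)} = 3 - B$ ($H{\left(B,c \right)} = 3 - \left(-4 + \left(1 \cdot 4 + B\right)\right) = 3 - \left(-4 + \left(4 + B\right)\right) = 3 - B$)
$y{\left(G \right)} = - \frac{1}{56}$ ($y{\left(G \right)} = \frac{1}{-60 + 4} = \frac{1}{-56} = - \frac{1}{56}$)
$31956 + y{\left(H{\left(12,6 \right)} \right)} = 31956 - \frac{1}{56} = \frac{1789535}{56}$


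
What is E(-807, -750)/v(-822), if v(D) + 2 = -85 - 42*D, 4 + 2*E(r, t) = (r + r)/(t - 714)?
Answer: -707/16805256 ≈ -4.2070e-5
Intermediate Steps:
E(r, t) = -2 + r/(-714 + t) (E(r, t) = -2 + ((r + r)/(t - 714))/2 = -2 + ((2*r)/(-714 + t))/2 = -2 + (2*r/(-714 + t))/2 = -2 + r/(-714 + t))
v(D) = -87 - 42*D (v(D) = -2 + (-85 - 42*D) = -87 - 42*D)
E(-807, -750)/v(-822) = ((1428 - 807 - 2*(-750))/(-714 - 750))/(-87 - 42*(-822)) = ((1428 - 807 + 1500)/(-1464))/(-87 + 34524) = -1/1464*2121/34437 = -707/488*1/34437 = -707/16805256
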